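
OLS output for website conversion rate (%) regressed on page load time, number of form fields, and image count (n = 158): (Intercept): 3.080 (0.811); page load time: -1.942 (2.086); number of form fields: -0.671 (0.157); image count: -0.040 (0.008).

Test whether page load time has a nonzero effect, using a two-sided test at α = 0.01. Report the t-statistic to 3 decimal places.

Read off: b = -1.942, SE = 2.086 for page load time.
H₀: β₁ = 0 vs H₁: β₁ ≠ 0.
t = -1.942 / 2.086 = -0.931.
df = n − k − 1 = 158 − 3 − 1 = 154.
Two-sided p ≈ 0.3533, which is ≥ 0.01, so fail to reject H₀.
The data do not give significant evidence of an association between page load time and website conversion rate, after adjusting for the other predictors.

t = -0.931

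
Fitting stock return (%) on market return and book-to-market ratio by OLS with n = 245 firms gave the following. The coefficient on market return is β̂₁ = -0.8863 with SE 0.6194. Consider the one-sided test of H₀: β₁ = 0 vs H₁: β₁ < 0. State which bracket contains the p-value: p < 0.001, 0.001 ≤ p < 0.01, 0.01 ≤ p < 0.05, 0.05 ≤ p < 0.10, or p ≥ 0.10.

0.05 ≤ p < 0.10

t = -0.8863 / 0.6194 = -1.431.
df = n − k − 1 = 245 − 2 − 1 = 242.
One-sided p = P(T_{242} < t) ≈ 0.0769.
So 0.05 ≤ p < 0.10.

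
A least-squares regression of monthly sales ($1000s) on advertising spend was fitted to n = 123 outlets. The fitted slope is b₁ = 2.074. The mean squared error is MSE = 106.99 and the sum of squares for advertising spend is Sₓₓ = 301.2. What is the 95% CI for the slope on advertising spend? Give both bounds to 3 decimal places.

(0.894, 3.254)

SE(b₁) = √(MSE/Sₓₓ) = √(106.99/301.2) = 0.595997.
df = n − 2 = 121.
t* = t_{0.025, 121} = 1.979764.
Margin = t* × SE = 1.979764 × 0.595997 = 1.17993.
CI: 2.074 ± 1.17993 → (0.894, 3.254).
With 95% confidence, each one-unit increase in advertising spend is associated with a change of between 0.894 and 3.254 $1000s in monthly sales.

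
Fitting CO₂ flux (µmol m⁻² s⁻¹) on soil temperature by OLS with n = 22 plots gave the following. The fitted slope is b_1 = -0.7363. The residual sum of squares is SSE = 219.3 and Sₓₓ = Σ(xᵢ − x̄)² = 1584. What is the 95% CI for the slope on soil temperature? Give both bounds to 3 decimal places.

(-0.910, -0.563)

MSE = SSE/(n − 2) = 219.3/20 = 10.965.
SE(b_1) = √(MSE/Sₓₓ) = √(10.965/1584) = 0.0832007.
df = n − 2 = 20.
t* = t_{0.025, 20} = 2.085963.
Margin = t* × SE = 2.085963 × 0.0832007 = 0.17355.
CI: -0.7363 ± 0.17355 → (-0.910, -0.563).
With 95% confidence, each one-unit increase in soil temperature is associated with a change of between -0.910 and -0.563 µmol m⁻² s⁻¹ in CO₂ flux.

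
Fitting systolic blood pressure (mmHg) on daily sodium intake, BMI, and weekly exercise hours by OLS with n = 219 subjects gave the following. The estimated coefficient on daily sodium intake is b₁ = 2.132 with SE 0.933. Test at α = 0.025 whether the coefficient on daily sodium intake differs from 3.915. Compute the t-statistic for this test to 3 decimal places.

t = -1.911

H₀: β₁ = 3.915 vs H₁: β₁ ≠ 3.915.
t = (b₁ − β₁⁰)/SE = (2.132 − 3.915) / 0.933 = -1.911.
df = n − k − 1 = 219 − 3 − 1 = 215.
Two-sided p ≈ 0.0573, which is ≥ 0.025, so fail to reject H₀.
The data are consistent with a true slope of 3.915 mmHg per unit of daily sodium intake, holding the other predictors fixed.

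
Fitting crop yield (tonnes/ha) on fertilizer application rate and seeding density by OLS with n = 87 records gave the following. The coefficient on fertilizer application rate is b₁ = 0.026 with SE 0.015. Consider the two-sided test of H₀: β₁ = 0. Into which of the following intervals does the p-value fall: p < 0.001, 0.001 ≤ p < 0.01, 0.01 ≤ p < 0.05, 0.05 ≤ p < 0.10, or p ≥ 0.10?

0.05 ≤ p < 0.10

t = 0.026 / 0.015 = 1.733.
df = n − k − 1 = 87 − 2 − 1 = 84.
Two-sided p = 2·P(T_{84} > |t|) ≈ 0.0867.
So 0.05 ≤ p < 0.10.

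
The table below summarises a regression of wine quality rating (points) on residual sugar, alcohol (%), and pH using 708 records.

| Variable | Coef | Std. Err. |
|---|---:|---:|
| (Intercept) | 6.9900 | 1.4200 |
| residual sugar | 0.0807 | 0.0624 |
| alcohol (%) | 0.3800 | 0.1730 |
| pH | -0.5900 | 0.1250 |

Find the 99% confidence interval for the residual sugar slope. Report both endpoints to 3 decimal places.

Read off: b = 0.0807, SE = 0.0624 for residual sugar.
df = n − k − 1 = 708 − 3 − 1 = 704.
t* = t_{0.005, 704} = 2.582831.
Margin = t* × SE = 2.582831 × 0.0624 = 0.16117.
CI: 0.0807 ± 0.16117 → (-0.080, 0.242).

(-0.080, 0.242)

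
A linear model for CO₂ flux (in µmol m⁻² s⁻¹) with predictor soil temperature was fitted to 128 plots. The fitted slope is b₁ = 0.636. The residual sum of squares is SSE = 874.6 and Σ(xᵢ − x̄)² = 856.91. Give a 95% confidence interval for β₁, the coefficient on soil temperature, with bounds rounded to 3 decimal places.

MSE = SSE/(n − 2) = 874.6/126 = 6.94127.
SE(b₁) = √(MSE/Sₓₓ) = √(6.94127/856.91) = 0.0900019.
df = n − 2 = 126.
t* = t_{0.025, 126} = 1.978971.
Margin = t* × SE = 1.978971 × 0.0900019 = 0.17811.
CI: 0.636 ± 0.17811 → (0.458, 0.814).
With 95% confidence, each one-unit increase in soil temperature is associated with a change of between 0.458 and 0.814 µmol m⁻² s⁻¹ in CO₂ flux.

(0.458, 0.814)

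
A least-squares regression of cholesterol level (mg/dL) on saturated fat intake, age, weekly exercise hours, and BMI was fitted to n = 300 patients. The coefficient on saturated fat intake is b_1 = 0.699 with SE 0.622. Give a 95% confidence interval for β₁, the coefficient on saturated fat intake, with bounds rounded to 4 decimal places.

(-0.5251, 1.9231)

df = n − k − 1 = 300 − 4 − 1 = 295.
t* = t_{0.025, 295} = 1.968038.
Margin = t* × SE = 1.968038 × 0.622 = 1.224120.
CI: 0.699 ± 1.224120 → (-0.5251, 1.9231).
With 95% confidence, each one-unit increase in saturated fat intake is associated with a change of between -0.5251 and 1.9231 mg/dL in cholesterol level, holding the other predictors fixed.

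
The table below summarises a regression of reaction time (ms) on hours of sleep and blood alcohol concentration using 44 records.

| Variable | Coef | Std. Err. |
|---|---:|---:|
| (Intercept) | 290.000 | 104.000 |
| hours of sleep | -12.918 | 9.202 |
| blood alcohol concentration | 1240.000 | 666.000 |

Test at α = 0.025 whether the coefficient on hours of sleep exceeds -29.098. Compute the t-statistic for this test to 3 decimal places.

t = 1.758

Read off: b = -12.918, SE = 9.202 for hours of sleep.
H₀: β₁ = -29.098 vs H₁: β₁ > -29.098.
t = (-12.918 − (-29.098)) / 9.202 = 1.758.
df = n − k − 1 = 44 − 2 − 1 = 41.
One-sided p ≈ 0.0431, which is ≥ 0.025, so fail to reject H₀.
The data do not give significant evidence that the true slope on hours of sleep exceeds -29.098 ms per unit, holding the other predictors fixed.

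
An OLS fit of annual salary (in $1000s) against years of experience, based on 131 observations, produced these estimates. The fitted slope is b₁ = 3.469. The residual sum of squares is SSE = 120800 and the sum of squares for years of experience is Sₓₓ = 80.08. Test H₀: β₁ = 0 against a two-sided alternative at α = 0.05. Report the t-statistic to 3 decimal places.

MSE = SSE/(n − 2) = 120800/129 = 936.434.
SE(b₁) = √(MSE/Sₓₓ) = √(936.434/80.08) = 3.41961.
t = 3.469 / 3.41961 = 1.014.
df = n − 2 = 129.
Two-sided p ≈ 0.3123, which is ≥ 0.05, so fail to reject H₀.
The data do not give significant evidence of an association between years of experience and annual salary.

t = 1.014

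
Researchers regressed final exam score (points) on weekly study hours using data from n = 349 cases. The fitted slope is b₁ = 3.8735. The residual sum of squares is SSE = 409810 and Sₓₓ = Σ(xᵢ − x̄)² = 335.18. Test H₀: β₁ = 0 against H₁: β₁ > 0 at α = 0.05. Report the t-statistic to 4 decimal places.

t = 2.0636

MSE = SSE/(n − 2) = 409810/347 = 1181.01.
SE(b₁) = √(MSE/Sₓₓ) = √(1181.01/335.18) = 1.8771.
t = 3.8735 / 1.8771 = 2.0636.
df = n − 2 = 347.
One-sided p ≈ 0.0199, which is < 0.05, so reject H₀.
There is evidence that the true slope on weekly study hours is positive.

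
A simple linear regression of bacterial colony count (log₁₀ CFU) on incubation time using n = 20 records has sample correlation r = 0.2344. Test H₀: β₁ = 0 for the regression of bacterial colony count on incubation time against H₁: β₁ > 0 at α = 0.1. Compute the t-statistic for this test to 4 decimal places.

t = r·√(n − 2)/√(1 − r²) = 0.2344·√18/√0.945057 = 1.0230.
df = n − 2 = 18.
One-sided p ≈ 0.1599, which is ≥ 0.1, so fail to reject H₀.
The data do not give significant evidence of a linear association between incubation time and bacterial colony count.

t = 1.0230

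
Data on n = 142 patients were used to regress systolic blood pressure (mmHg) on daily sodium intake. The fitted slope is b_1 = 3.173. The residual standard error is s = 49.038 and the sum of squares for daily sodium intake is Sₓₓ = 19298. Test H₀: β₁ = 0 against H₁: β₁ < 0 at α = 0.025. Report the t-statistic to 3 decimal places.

t = 8.989

SE(b_1) = s/√Sₓₓ = 49.038/√19298 = 0.353002.
t = 3.173 / 0.353002 = 8.989.
df = n − 2 = 140.
One-sided p ≈ 1.0000, which is ≥ 0.025, so fail to reject H₀.
The data do not give significant evidence that the true slope on daily sodium intake is negative.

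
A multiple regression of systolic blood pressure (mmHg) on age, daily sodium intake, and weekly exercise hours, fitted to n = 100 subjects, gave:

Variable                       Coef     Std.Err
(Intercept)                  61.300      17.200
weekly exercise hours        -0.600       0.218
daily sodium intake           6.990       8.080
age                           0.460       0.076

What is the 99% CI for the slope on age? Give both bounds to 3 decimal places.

Read off: b = 0.460, SE = 0.076 for age.
df = n − k − 1 = 100 − 3 − 1 = 96.
t* = t_{0.005, 96} = 2.628016.
Margin = t* × SE = 2.628016 × 0.076 = 0.19973.
CI: 0.460 ± 0.19973 → (0.260, 0.660).

(0.260, 0.660)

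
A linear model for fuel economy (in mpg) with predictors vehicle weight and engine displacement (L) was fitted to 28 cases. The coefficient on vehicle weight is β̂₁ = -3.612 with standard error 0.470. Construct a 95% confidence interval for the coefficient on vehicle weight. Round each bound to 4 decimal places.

(-4.5800, -2.6440)

df = n − k − 1 = 28 − 2 − 1 = 25.
t* = t_{0.025, 25} = 2.059539.
Margin = t* × SE = 2.059539 × 0.470 = 0.967983.
CI: -3.612 ± 0.967983 → (-4.5800, -2.6440).
With 95% confidence, each one-unit increase in vehicle weight is associated with a change of between -4.5800 and -2.6440 mpg in fuel economy, holding the other predictors fixed.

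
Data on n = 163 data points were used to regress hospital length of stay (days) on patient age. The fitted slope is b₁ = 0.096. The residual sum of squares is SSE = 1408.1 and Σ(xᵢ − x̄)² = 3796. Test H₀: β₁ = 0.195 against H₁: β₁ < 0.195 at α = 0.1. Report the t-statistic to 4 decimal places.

t = -2.0625

MSE = SSE/(n − 2) = 1408.1/161 = 8.74596.
SE(b₁) = √(MSE/Sₓₓ) = √(8.74596/3796) = 0.0479999.
t = (0.096 − 0.195) / 0.0479999 = -2.0625.
df = n − 2 = 161.
One-sided p ≈ 0.0204, which is < 0.1, so reject H₀.
There is evidence that the true slope on patient age is below 0.195 days per unit.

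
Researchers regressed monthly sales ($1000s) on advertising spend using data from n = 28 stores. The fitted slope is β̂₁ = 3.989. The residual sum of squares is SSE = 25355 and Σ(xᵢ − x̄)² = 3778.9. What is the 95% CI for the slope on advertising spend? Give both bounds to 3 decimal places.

(2.945, 5.033)

MSE = SSE/(n − 2) = 25355/26 = 975.192.
SE(β̂₁) = √(MSE/Sₓₓ) = √(975.192/3778.9) = 0.507999.
df = n − 2 = 26.
t* = t_{0.025, 26} = 2.055529.
Margin = t* × SE = 2.055529 × 0.507999 = 1.04421.
CI: 3.989 ± 1.04421 → (2.945, 5.033).
With 95% confidence, each one-unit increase in advertising spend is associated with a change of between 2.945 and 5.033 $1000s in monthly sales.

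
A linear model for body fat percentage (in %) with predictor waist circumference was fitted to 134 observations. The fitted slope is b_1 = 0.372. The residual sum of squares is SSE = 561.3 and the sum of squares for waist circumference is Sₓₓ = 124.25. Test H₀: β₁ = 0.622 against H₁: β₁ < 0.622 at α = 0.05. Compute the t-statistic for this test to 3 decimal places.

MSE = SSE/(n − 2) = 561.3/132 = 4.25227.
SE(b_1) = √(MSE/Sₓₓ) = √(4.25227/124.25) = 0.184996.
t = (0.372 − 0.622) / 0.184996 = -1.351.
df = n − 2 = 132.
One-sided p ≈ 0.0894, which is ≥ 0.05, so fail to reject H₀.
The data do not give significant evidence that the true slope on waist circumference is below 0.622 % per unit.

t = -1.351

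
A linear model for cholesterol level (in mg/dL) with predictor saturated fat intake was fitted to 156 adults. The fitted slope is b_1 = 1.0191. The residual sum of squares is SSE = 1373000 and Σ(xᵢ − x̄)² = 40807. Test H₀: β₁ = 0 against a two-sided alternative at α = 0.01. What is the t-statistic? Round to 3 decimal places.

MSE = SSE/(n − 2) = 1373000/154 = 8915.58.
SE(b_1) = √(MSE/Sₓₓ) = √(8915.58/40807) = 0.46742.
t = 1.0191 / 0.46742 = 2.180.
df = n − 2 = 154.
Two-sided p ≈ 0.0308, which is ≥ 0.01, so fail to reject H₀.
The data do not give significant evidence of an association between saturated fat intake and cholesterol level.

t = 2.180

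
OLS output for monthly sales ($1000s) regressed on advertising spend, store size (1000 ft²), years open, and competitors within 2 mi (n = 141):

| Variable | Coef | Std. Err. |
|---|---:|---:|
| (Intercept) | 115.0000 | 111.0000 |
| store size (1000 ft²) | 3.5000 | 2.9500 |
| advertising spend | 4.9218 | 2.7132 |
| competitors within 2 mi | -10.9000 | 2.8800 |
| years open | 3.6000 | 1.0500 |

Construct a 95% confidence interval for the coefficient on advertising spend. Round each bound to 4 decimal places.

(-0.4437, 10.2873)

Read off: b = 4.9218, SE = 2.7132 for advertising spend.
df = n − k − 1 = 141 − 4 − 1 = 136.
t* = t_{0.025, 136} = 1.977561.
Margin = t* × SE = 1.977561 × 2.7132 = 5.365518.
CI: 4.9218 ± 5.365518 → (-0.4437, 10.2873).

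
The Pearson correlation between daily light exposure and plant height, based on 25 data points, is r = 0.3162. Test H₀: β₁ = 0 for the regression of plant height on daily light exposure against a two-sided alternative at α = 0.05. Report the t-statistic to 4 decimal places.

t = 1.5985

t = r·√(n − 2)/√(1 − r²) = 0.3162·√23/√0.900018 = 1.5985.
df = n − 2 = 23.
Two-sided p ≈ 0.1236, which is ≥ 0.05, so fail to reject H₀.
The data do not give significant evidence of a linear association between daily light exposure and plant height.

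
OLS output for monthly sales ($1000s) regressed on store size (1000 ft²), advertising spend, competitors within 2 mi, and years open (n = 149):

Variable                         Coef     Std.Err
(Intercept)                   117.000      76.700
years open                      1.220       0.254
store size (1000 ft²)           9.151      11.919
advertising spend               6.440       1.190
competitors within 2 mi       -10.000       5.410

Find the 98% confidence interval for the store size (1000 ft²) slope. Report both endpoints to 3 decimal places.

Read off: b = 9.151, SE = 11.919 for store size (1000 ft²).
df = n − k − 1 = 149 − 4 − 1 = 144.
t* = t_{0.01, 144} = 2.352522.
Margin = t* × SE = 2.352522 × 11.919 = 28.03971.
CI: 9.151 ± 28.03971 → (-18.889, 37.191).

(-18.889, 37.191)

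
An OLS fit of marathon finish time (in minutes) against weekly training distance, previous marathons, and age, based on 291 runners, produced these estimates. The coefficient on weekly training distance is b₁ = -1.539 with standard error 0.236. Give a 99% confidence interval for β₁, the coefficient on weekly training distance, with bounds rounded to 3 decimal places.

(-2.151, -0.927)

df = n − k − 1 = 291 − 3 − 1 = 287.
t* = t_{0.005, 287} = 2.593068.
Margin = t* × SE = 2.593068 × 0.236 = 0.61196.
CI: -1.539 ± 0.61196 → (-2.151, -0.927).
With 99% confidence, each one-unit increase in weekly training distance is associated with a change of between -2.151 and -0.927 minutes in marathon finish time, holding the other predictors fixed.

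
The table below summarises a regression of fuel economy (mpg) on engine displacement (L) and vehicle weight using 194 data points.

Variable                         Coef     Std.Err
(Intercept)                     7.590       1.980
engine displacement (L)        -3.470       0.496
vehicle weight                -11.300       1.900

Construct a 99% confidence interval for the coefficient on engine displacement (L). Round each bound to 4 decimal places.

(-4.7605, -2.1795)

Read off: b = -3.470, SE = 0.496 for engine displacement (L).
df = n − k − 1 = 194 − 2 − 1 = 191.
t* = t_{0.005, 191} = 2.601814.
Margin = t* × SE = 2.601814 × 0.496 = 1.290500.
CI: -3.470 ± 1.290500 → (-4.7605, -2.1795).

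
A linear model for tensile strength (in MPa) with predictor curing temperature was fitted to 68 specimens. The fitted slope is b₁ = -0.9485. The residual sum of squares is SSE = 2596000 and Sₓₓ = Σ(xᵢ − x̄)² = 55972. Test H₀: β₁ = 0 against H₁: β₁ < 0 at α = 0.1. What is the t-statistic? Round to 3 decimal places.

t = -1.131

MSE = SSE/(n − 2) = 2596000/66 = 39333.3.
SE(b₁) = √(MSE/Sₓₓ) = √(39333.3/55972) = 0.838291.
t = -0.9485 / 0.838291 = -1.131.
df = n − 2 = 66.
One-sided p ≈ 0.1310, which is ≥ 0.1, so fail to reject H₀.
The data do not give significant evidence that the true slope on curing temperature is negative.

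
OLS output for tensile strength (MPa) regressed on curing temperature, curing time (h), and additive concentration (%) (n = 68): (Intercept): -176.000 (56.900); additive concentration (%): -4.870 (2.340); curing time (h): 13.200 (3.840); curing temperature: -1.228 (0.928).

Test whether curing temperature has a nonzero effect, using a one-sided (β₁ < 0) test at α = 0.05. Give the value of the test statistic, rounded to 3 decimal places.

t = -1.323

Read off: b = -1.228, SE = 0.928 for curing temperature.
H₀: β₁ = 0 vs H₁: β₁ < 0.
t = -1.228 / 0.928 = -1.323.
df = n − k − 1 = 68 − 3 − 1 = 64.
One-sided p ≈ 0.0952, which is ≥ 0.05, so fail to reject H₀.
The data do not give significant evidence that the true slope on curing temperature is negative, holding the other predictors fixed.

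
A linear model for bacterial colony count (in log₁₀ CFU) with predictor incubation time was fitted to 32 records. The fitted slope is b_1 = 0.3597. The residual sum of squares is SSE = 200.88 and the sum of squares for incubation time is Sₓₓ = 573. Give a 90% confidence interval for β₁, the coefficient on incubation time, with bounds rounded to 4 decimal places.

MSE = SSE/(n − 2) = 200.88/30 = 6.696.
SE(b_1) = √(MSE/Sₓₓ) = √(6.696/573) = 0.108101.
df = n − 2 = 30.
t* = t_{0.05, 30} = 1.697261.
Margin = t* × SE = 1.697261 × 0.108101 = 0.183476.
CI: 0.3597 ± 0.183476 → (0.1762, 0.5432).
With 90% confidence, each one-unit increase in incubation time is associated with a change of between 0.1762 and 0.5432 log₁₀ CFU in bacterial colony count.

(0.1762, 0.5432)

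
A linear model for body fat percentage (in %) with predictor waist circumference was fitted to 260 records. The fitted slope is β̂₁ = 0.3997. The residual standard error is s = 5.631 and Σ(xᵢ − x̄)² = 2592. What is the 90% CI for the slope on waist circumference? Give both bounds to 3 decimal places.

SE(β̂₁) = s/√Sₓₓ = 5.631/√2592 = 0.110603.
df = n − 2 = 258.
t* = t_{0.05, 258} = 1.650781.
Margin = t* × SE = 1.650781 × 0.110603 = 0.18258.
CI: 0.3997 ± 0.18258 → (0.217, 0.582).
With 90% confidence, each one-unit increase in waist circumference is associated with a change of between 0.217 and 0.582 % in body fat percentage.

(0.217, 0.582)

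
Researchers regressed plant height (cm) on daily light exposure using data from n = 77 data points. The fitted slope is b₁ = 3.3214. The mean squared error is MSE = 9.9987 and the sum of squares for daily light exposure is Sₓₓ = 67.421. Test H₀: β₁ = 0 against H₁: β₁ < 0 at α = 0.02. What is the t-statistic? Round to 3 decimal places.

SE(b₁) = √(MSE/Sₓₓ) = √(9.9987/67.421) = 0.385101.
t = 3.3214 / 0.385101 = 8.625.
df = n − 2 = 75.
One-sided p ≈ 1.0000, which is ≥ 0.02, so fail to reject H₀.
The data do not give significant evidence that the true slope on daily light exposure is negative.

t = 8.625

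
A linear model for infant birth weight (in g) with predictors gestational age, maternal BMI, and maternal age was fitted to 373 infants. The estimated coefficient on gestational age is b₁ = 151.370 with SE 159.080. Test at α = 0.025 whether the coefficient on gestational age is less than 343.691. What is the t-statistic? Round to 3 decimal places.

t = -1.209

H₀: β₁ = 343.691 vs H₁: β₁ < 343.691.
t = (b₁ − β₁⁰)/SE = (151.370 − 343.691) / 159.080 = -1.209.
df = n − k − 1 = 373 − 3 − 1 = 369.
One-sided p ≈ 0.1137, which is ≥ 0.025, so fail to reject H₀.
The data do not give significant evidence that the true slope on gestational age is below 343.691 g per unit, holding the other predictors fixed.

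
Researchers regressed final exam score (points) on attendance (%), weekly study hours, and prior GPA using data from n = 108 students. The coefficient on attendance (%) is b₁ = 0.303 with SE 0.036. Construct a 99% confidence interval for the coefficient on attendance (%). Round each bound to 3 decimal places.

df = n − k − 1 = 108 − 3 − 1 = 104.
t* = t_{0.005, 104} = 2.623932.
Margin = t* × SE = 2.623932 × 0.036 = 0.09446.
CI: 0.303 ± 0.09446 → (0.209, 0.397).
With 99% confidence, each one-unit increase in attendance (%) is associated with a change of between 0.209 and 0.397 points in final exam score, holding the other predictors fixed.

(0.209, 0.397)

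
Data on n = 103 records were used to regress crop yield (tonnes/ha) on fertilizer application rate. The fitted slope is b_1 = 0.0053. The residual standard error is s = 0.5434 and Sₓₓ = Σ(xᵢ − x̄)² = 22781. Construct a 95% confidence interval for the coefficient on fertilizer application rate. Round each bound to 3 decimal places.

(-0.002, 0.012)

SE(b_1) = s/√Sₓₓ = 0.5434/√22781 = 0.00360025.
df = n − 2 = 101.
t* = t_{0.025, 101} = 1.983731.
Margin = t* × SE = 1.983731 × 0.00360025 = 0.00714.
CI: 0.0053 ± 0.00714 → (-0.002, 0.012).
With 95% confidence, each one-unit increase in fertilizer application rate is associated with a change of between -0.002 and 0.012 tonnes/ha in crop yield.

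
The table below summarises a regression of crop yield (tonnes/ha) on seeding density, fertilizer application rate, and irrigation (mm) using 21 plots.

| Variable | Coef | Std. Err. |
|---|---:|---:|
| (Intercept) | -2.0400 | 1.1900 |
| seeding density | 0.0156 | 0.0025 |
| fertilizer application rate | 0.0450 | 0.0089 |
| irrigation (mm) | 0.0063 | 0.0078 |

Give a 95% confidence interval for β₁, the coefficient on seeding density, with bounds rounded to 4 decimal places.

Read off: b = 0.0156, SE = 0.0025 for seeding density.
df = n − k − 1 = 21 − 3 − 1 = 17.
t* = t_{0.025, 17} = 2.109816.
Margin = t* × SE = 2.109816 × 0.0025 = 0.005275.
CI: 0.0156 ± 0.005275 → (0.0103, 0.0209).

(0.0103, 0.0209)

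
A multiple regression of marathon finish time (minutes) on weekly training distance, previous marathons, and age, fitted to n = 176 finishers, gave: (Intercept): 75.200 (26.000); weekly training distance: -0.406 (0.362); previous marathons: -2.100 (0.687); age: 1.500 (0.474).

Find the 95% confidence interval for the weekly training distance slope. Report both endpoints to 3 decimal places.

(-1.121, 0.309)

Read off: b = -0.406, SE = 0.362 for weekly training distance.
df = n − k − 1 = 176 − 3 − 1 = 172.
t* = t_{0.025, 172} = 1.973852.
Margin = t* × SE = 1.973852 × 0.362 = 0.71453.
CI: -0.406 ± 0.71453 → (-1.121, 0.309).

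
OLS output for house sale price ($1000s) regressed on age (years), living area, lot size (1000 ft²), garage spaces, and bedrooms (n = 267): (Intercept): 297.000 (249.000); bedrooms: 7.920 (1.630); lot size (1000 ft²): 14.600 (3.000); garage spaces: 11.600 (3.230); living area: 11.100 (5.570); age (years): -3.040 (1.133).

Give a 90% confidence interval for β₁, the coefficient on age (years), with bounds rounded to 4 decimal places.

Read off: b = -3.040, SE = 1.133 for age (years).
df = n − k − 1 = 267 − 5 − 1 = 261.
t* = t_{0.05, 261} = 1.650713.
Margin = t* × SE = 1.650713 × 1.133 = 1.870258.
CI: -3.040 ± 1.870258 → (-4.9103, -1.1697).

(-4.9103, -1.1697)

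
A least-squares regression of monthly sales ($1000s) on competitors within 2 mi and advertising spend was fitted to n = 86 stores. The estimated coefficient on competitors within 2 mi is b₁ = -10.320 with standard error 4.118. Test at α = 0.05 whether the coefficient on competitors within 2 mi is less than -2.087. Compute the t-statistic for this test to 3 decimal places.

t = -1.999

H₀: β₁ = -2.087 vs H₁: β₁ < -2.087.
t = (b₁ − β₁⁰)/SE = (-10.320 − (-2.087)) / 4.118 = -1.999.
df = n − k − 1 = 86 − 2 − 1 = 83.
One-sided p ≈ 0.0244, which is < 0.05, so reject H₀.
There is evidence that the true slope on competitors within 2 mi is below -2.087 $1000s per unit, holding the other predictors fixed.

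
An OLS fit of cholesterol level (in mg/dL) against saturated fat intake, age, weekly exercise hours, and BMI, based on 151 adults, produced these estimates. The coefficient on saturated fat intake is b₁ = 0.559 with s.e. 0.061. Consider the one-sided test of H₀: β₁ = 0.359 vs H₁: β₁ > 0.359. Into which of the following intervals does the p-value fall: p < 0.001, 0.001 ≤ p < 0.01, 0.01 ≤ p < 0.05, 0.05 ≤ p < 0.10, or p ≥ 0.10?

p < 0.001

t = (0.559 − 0.359) / 0.061 = 3.279.
df = n − k − 1 = 151 − 4 − 1 = 146.
One-sided p = P(T_{146} > t) ≈ 0.0007.
So p < 0.001.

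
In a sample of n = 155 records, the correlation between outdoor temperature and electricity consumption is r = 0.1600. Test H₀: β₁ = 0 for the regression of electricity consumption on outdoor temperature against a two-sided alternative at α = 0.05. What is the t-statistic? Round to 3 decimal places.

t = 2.005

t = r·√(n − 2)/√(1 − r²) = 0.1600·√153/√0.9744 = 2.005.
df = n − 2 = 153.
Two-sided p ≈ 0.0467, which is < 0.05, so reject H₀.
There is evidence of a linear association between outdoor temperature and electricity consumption.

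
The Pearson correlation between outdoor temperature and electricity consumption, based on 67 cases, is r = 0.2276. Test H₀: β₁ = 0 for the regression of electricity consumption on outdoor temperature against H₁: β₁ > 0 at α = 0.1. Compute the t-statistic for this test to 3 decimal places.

t = r·√(n − 2)/√(1 − r²) = 0.2276·√65/√0.948198 = 1.884.
df = n − 2 = 65.
One-sided p ≈ 0.0320, which is < 0.1, so reject H₀.
There is evidence of a linear association between outdoor temperature and electricity consumption.

t = 1.884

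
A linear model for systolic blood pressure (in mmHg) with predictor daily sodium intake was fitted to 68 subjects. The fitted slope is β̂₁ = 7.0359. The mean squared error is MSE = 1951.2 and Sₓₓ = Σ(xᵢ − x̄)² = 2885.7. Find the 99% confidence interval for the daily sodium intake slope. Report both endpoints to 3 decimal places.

SE(β̂₁) = √(MSE/Sₓₓ) = √(1951.2/2885.7) = 0.822291.
df = n − 2 = 66.
t* = t_{0.005, 66} = 2.652394.
Margin = t* × SE = 2.652394 × 0.822291 = 2.18104.
CI: 7.0359 ± 2.18104 → (4.855, 9.217).
With 99% confidence, each one-unit increase in daily sodium intake is associated with a change of between 4.855 and 9.217 mmHg in systolic blood pressure.

(4.855, 9.217)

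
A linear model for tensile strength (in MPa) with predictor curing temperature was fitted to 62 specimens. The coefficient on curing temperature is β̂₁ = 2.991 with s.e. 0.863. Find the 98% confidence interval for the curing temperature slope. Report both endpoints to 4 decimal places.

(0.9283, 5.0537)

df = n − 2 = 62 − 2 = 60.
t* = t_{0.01, 60} = 2.390119.
Margin = t* × SE = 2.390119 × 0.863 = 2.062673.
CI: 2.991 ± 2.062673 → (0.9283, 5.0537).
With 98% confidence, each one-unit increase in curing temperature is associated with a change of between 0.9283 and 5.0537 MPa in tensile strength.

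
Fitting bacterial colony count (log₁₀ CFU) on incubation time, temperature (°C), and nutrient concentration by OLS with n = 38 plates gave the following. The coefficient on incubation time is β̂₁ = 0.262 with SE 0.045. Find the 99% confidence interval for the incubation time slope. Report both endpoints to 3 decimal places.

df = n − k − 1 = 38 − 3 − 1 = 34.
t* = t_{0.005, 34} = 2.728394.
Margin = t* × SE = 2.728394 × 0.045 = 0.12278.
CI: 0.262 ± 0.12278 → (0.139, 0.385).
With 99% confidence, each one-unit increase in incubation time is associated with a change of between 0.139 and 0.385 log₁₀ CFU in bacterial colony count, holding the other predictors fixed.

(0.139, 0.385)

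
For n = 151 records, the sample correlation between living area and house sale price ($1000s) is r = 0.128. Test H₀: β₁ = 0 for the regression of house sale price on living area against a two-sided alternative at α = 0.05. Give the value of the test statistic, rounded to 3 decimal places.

t = 1.575

t = r·√(n − 2)/√(1 − r²) = 0.128·√149/√0.983616 = 1.575.
df = n − 2 = 149.
Two-sided p ≈ 0.1173, which is ≥ 0.05, so fail to reject H₀.
The data do not give significant evidence of a linear association between living area and house sale price.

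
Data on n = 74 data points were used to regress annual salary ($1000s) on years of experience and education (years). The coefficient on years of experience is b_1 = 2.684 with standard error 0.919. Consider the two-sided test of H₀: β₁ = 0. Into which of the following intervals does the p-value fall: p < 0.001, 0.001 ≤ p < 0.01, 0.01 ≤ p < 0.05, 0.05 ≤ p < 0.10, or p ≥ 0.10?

0.001 ≤ p < 0.01

t = 2.684 / 0.919 = 2.921.
df = n − k − 1 = 74 − 2 − 1 = 71.
Two-sided p = 2·P(T_{71} > |t|) ≈ 0.0047.
So 0.001 ≤ p < 0.01.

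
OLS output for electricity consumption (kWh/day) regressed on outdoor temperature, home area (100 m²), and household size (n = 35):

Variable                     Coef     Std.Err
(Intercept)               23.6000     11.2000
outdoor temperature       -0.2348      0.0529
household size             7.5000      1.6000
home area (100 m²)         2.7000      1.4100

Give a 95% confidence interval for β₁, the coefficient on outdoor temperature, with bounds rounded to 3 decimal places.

Read off: b = -0.2348, SE = 0.0529 for outdoor temperature.
df = n − k − 1 = 35 − 3 − 1 = 31.
t* = t_{0.025, 31} = 2.039513.
Margin = t* × SE = 2.039513 × 0.0529 = 0.10789.
CI: -0.2348 ± 0.10789 → (-0.343, -0.127).

(-0.343, -0.127)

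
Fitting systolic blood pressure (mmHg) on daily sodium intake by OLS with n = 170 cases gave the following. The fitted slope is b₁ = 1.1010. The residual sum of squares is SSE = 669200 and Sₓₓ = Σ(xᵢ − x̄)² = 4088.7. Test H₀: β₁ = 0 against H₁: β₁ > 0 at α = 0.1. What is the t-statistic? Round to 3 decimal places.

t = 1.115

MSE = SSE/(n − 2) = 669200/168 = 3983.33.
SE(b₁) = √(MSE/Sₓₓ) = √(3983.33/4088.7) = 0.987031.
t = 1.1010 / 0.987031 = 1.115.
df = n − 2 = 168.
One-sided p ≈ 0.1331, which is ≥ 0.1, so fail to reject H₀.
The data do not give significant evidence that the true slope on daily sodium intake is positive.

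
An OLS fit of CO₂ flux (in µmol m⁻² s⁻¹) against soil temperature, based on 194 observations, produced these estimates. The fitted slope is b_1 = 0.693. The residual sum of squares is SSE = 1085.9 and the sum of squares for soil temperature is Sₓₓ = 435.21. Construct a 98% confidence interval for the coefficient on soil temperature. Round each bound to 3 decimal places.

MSE = SSE/(n − 2) = 1085.9/192 = 5.65573.
SE(b_1) = √(MSE/Sₓₓ) = √(5.65573/435.21) = 0.113997.
df = n − 2 = 192.
t* = t_{0.01, 192} = 2.345926.
Margin = t* × SE = 2.345926 × 0.113997 = 0.26743.
CI: 0.693 ± 0.26743 → (0.426, 0.960).
With 98% confidence, each one-unit increase in soil temperature is associated with a change of between 0.426 and 0.960 µmol m⁻² s⁻¹ in CO₂ flux.

(0.426, 0.960)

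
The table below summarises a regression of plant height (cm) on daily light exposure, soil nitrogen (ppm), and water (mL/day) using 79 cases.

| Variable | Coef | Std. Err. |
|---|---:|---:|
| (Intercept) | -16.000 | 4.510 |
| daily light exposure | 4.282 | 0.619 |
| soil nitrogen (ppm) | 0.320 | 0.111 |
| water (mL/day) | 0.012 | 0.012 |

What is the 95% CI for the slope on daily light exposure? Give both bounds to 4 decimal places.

Read off: b = 4.282, SE = 0.619 for daily light exposure.
df = n − k − 1 = 79 − 3 − 1 = 75.
t* = t_{0.025, 75} = 1.992102.
Margin = t* × SE = 1.992102 × 0.619 = 1.233111.
CI: 4.282 ± 1.233111 → (3.0489, 5.5151).

(3.0489, 5.5151)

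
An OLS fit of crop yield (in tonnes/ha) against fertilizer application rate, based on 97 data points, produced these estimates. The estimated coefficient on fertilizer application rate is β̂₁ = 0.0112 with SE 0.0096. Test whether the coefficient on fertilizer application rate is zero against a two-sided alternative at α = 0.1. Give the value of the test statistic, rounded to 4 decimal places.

t = 1.1667

H₀: β₁ = 0 vs H₁: β₁ ≠ 0.
t = (β̂₁ − β₁⁰)/SE = 0.0112 / 0.0096 = 1.1667.
df = n − 2 = 97 − 2 = 95.
Two-sided p ≈ 0.2463, which is ≥ 0.1, so fail to reject H₀.
The data do not give significant evidence of an association between fertilizer application rate and crop yield.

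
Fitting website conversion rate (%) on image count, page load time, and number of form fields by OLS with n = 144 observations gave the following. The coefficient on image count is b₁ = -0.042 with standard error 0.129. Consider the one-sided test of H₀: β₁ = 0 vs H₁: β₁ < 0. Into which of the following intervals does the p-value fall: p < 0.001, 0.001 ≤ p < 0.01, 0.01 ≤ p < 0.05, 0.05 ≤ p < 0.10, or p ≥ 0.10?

p ≥ 0.10

t = -0.042 / 0.129 = -0.326.
df = n − k − 1 = 144 − 3 − 1 = 140.
One-sided p = P(T_{140} < t) ≈ 0.3726.
So p ≥ 0.10.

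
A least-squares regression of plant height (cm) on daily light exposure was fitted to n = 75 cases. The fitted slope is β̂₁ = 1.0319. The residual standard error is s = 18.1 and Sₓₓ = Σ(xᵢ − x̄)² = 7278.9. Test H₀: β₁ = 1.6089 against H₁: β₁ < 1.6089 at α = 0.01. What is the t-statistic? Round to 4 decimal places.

t = -2.7198

SE(β̂₁) = s/√Sₓₓ = 18.1/√7278.9 = 0.212151.
t = (1.0319 − 1.6089) / 0.212151 = -2.7198.
df = n − 2 = 73.
One-sided p ≈ 0.0041, which is < 0.01, so reject H₀.
There is evidence that the true slope on daily light exposure is below 1.6089 cm per unit.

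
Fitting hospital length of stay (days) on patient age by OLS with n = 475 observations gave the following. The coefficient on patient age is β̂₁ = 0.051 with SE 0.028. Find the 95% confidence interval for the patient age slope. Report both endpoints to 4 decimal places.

df = n − 2 = 475 − 2 = 473.
t* = t_{0.025, 473} = 1.964992.
Margin = t* × SE = 1.964992 × 0.028 = 0.055020.
CI: 0.051 ± 0.055020 → (-0.0040, 0.1060).
With 95% confidence, each one-unit increase in patient age is associated with a change of between -0.0040 and 0.1060 days in hospital length of stay.

(-0.0040, 0.1060)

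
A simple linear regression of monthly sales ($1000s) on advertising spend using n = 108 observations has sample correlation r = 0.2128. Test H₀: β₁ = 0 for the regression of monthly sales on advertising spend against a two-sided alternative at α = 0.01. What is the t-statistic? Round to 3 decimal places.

t = 2.242

t = r·√(n − 2)/√(1 − r²) = 0.2128·√106/√0.954716 = 2.242.
df = n − 2 = 106.
Two-sided p ≈ 0.0270, which is ≥ 0.01, so fail to reject H₀.
The data do not give significant evidence of a linear association between advertising spend and monthly sales.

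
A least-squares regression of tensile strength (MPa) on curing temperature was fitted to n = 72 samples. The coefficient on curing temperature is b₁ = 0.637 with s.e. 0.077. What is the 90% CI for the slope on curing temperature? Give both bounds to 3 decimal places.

df = n − 2 = 72 − 2 = 70.
t* = t_{0.05, 70} = 1.666914.
Margin = t* × SE = 1.666914 × 0.077 = 0.12835.
CI: 0.637 ± 0.12835 → (0.509, 0.765).
With 90% confidence, each one-unit increase in curing temperature is associated with a change of between 0.509 and 0.765 MPa in tensile strength.

(0.509, 0.765)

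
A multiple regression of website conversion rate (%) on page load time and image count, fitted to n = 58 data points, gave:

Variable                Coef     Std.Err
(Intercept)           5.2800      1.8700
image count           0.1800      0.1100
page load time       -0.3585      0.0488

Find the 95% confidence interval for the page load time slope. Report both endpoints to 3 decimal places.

(-0.456, -0.261)

Read off: b = -0.3585, SE = 0.0488 for page load time.
df = n − k − 1 = 58 − 2 − 1 = 55.
t* = t_{0.025, 55} = 2.004045.
Margin = t* × SE = 2.004045 × 0.0488 = 0.09780.
CI: -0.3585 ± 0.09780 → (-0.456, -0.261).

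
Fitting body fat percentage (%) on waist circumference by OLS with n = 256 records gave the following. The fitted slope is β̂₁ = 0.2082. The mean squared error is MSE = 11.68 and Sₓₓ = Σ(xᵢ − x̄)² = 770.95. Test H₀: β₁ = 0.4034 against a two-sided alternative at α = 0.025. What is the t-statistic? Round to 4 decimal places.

SE(β̂₁) = √(MSE/Sₓₓ) = √(11.68/770.95) = 0.123086.
t = (0.2082 − 0.4034) / 0.123086 = -1.5859.
df = n − 2 = 254.
Two-sided p ≈ 0.1140, which is ≥ 0.025, so fail to reject H₀.
The data are consistent with a true slope of 0.4034 % per unit of waist circumference.

t = -1.5859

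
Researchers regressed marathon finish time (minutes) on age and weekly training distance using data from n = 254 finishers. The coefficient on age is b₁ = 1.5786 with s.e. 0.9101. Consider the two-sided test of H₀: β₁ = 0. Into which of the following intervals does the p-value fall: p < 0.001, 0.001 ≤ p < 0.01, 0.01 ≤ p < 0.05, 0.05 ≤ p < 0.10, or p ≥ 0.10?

0.05 ≤ p < 0.10

t = 1.5786 / 0.9101 = 1.735.
df = n − k − 1 = 254 − 2 − 1 = 251.
Two-sided p = 2·P(T_{251} > |t|) ≈ 0.0841.
So 0.05 ≤ p < 0.10.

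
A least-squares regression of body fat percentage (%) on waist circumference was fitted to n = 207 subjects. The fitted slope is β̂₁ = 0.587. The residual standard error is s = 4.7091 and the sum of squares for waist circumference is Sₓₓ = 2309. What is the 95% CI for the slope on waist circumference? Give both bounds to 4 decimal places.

(0.3938, 0.7802)

SE(β̂₁) = s/√Sₓₓ = 4.7091/√2309 = 0.098.
df = n − 2 = 205.
t* = t_{0.025, 205} = 1.971603.
Margin = t* × SE = 1.971603 × 0.098 = 0.193217.
CI: 0.587 ± 0.193217 → (0.3938, 0.7802).
With 95% confidence, each one-unit increase in waist circumference is associated with a change of between 0.3938 and 0.7802 % in body fat percentage.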